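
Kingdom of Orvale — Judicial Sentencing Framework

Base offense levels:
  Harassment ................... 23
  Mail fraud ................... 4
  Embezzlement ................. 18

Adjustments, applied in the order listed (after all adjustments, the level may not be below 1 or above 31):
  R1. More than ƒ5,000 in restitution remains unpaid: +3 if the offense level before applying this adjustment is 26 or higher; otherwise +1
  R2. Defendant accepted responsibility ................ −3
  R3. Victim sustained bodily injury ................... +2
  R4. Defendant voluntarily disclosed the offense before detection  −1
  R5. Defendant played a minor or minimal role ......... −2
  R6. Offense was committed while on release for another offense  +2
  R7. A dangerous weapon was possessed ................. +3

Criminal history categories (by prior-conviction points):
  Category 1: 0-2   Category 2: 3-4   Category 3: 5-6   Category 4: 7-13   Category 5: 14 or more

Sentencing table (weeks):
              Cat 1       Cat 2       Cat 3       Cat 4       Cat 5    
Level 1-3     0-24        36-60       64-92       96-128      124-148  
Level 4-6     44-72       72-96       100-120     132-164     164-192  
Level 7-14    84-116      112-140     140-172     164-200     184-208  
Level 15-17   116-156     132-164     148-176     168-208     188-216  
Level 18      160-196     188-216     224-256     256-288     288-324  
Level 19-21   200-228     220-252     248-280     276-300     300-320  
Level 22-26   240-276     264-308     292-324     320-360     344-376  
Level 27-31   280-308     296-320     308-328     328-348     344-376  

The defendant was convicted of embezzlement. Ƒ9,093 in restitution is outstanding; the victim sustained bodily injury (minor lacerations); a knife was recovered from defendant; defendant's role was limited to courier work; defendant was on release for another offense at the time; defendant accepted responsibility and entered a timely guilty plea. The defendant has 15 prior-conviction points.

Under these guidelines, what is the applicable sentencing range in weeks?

Base offense level for embezzlement: 18.
R1 applies (level before this adjustment is 18 < 26, so +1): 18 + 1 = 19.
R2 applies: 19 − 3 = 16.
R3 applies: 16 + 2 = 18.
R5 applies: 18 − 2 = 16.
R6 applies: 16 + 2 = 18.
R7 applies: 18 + 3 = 21.
Final offense level: 21.
Criminal history: 15 prior points → Category 5 (14+).
Level 21 falls in the 19-21 band.
Grid: Level 19-21 × Category 5 = 300-320 weeks.

300-320 weeks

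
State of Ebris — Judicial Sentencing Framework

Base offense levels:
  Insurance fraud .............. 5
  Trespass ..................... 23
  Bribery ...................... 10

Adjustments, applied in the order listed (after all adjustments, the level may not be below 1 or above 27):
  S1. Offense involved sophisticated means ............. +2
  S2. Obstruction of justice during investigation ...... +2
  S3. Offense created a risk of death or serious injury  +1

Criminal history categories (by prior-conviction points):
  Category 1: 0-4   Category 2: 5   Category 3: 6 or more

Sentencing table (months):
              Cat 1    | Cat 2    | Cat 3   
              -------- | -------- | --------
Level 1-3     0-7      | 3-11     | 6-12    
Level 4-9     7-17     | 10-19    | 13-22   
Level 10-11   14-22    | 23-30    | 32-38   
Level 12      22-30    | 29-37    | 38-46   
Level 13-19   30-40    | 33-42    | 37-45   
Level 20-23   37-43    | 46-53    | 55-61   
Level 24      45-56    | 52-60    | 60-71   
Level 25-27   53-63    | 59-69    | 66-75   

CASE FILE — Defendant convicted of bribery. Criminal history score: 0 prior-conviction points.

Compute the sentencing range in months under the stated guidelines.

Base offense level for bribery: 10.
Final offense level: 10.
Criminal history: 0 prior points → Category 1 (0-4).
Level 10 falls in the 10-11 band.
Grid: Level 10-11 × Category 1 = 14-22 months.

14-22 months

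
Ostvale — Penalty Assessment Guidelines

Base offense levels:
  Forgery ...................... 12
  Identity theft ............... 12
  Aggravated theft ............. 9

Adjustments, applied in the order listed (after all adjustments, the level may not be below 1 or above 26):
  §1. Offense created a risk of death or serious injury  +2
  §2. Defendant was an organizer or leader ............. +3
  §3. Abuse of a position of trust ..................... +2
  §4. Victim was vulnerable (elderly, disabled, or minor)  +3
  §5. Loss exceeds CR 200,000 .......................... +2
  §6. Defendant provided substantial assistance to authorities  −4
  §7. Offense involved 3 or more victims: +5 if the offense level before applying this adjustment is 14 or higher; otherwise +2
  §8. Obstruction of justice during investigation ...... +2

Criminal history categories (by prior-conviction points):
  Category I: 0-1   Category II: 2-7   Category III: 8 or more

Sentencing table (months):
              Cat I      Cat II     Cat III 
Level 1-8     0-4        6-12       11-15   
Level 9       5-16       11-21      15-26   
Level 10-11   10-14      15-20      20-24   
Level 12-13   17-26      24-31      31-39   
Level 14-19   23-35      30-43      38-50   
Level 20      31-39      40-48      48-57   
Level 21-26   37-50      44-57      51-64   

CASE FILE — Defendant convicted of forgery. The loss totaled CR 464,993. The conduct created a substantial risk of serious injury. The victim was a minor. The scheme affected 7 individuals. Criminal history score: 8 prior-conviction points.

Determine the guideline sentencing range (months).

51-64 months

Base offense level for forgery: 12.
§1 applies: 12 + 2 = 14.
§4 applies: 14 + 3 = 17.
§5 applies: 17 + 2 = 19.
§6 does not apply.
§7 applies (level before this adjustment is 19 ≥ 14, so +5): 19 + 5 = 24.
Final offense level: 24.
Criminal history: 8 prior points → Category III (8+).
Level 24 falls in the 21-26 band.
Grid: Level 21-26 × Category III = 51-64 months.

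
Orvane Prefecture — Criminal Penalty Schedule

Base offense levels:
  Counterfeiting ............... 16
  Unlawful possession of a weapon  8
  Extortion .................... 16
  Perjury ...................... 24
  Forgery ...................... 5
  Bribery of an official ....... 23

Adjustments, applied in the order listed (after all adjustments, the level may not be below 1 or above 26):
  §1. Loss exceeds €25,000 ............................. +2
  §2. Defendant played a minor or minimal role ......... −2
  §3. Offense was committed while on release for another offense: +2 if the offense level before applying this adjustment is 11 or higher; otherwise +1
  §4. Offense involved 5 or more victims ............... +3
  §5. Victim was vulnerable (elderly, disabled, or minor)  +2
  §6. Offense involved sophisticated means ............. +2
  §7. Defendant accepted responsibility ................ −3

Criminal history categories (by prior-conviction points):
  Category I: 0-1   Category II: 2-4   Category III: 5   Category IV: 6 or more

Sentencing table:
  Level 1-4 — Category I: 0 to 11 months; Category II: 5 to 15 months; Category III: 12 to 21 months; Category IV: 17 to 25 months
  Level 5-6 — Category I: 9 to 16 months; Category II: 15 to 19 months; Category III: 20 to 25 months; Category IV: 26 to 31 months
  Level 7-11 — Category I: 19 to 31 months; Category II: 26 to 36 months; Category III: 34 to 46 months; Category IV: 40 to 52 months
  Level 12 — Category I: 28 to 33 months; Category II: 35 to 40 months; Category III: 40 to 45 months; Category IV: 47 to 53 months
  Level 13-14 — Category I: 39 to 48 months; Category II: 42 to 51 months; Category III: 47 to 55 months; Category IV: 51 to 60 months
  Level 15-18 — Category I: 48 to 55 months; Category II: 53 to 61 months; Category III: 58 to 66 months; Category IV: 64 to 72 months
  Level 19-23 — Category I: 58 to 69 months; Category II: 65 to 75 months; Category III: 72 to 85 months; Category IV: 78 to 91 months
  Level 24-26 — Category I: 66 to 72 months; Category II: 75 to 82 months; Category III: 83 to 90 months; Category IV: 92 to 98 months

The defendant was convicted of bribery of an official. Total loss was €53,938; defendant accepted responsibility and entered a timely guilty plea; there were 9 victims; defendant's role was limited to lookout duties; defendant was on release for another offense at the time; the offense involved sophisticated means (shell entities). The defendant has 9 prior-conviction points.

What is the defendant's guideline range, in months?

Base offense level for bribery of an official: 23.
§1 applies: 23 + 2 = 25.
§2 applies: 25 − 2 = 23.
§3 applies (level before this adjustment is 23 ≥ 11, so +2): 23 + 2 = 25.
§4 applies: 25 + 3 = 28.
§5 does not apply.
§6 applies: 28 + 2 = 30.
§7 applies: 30 − 3 = 27.
Level 27 exceeds the maximum of 26; capped at 26.
Final offense level: 26.
Criminal history: 9 prior points → Category IV (6+).
Level 26 falls in the 24-26 band.
Grid: Level 24-26 × Category IV = 92-98 months.

92-98 months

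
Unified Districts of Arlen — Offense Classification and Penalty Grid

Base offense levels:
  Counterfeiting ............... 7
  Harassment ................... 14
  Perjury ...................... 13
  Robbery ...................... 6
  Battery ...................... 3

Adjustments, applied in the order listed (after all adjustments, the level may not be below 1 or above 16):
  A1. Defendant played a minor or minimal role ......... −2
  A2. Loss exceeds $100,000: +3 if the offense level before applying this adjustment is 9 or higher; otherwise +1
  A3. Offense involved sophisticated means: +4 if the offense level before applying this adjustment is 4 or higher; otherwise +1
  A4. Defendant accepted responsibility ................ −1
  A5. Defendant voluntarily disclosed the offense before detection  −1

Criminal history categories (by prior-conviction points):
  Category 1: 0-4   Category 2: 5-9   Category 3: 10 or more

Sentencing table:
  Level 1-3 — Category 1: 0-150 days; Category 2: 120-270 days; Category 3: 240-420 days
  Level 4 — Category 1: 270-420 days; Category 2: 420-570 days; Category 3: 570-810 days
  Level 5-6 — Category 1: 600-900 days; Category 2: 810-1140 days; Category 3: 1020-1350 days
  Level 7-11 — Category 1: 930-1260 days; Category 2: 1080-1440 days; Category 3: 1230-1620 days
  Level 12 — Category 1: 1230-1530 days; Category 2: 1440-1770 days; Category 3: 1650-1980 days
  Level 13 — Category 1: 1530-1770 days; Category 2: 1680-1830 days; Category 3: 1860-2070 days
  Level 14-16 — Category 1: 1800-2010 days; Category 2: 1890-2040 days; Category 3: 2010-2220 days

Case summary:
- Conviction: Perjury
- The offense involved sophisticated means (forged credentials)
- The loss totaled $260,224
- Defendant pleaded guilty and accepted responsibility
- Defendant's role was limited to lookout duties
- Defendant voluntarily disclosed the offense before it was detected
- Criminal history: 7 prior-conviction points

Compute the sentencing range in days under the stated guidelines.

1890-2040 days

Base offense level for perjury: 13.
A1 applies: 13 − 2 = 11.
A2 applies (level before this adjustment is 11 ≥ 9, so +3): 11 + 3 = 14.
A3 applies (level before this adjustment is 14 ≥ 4, so +4): 14 + 4 = 18.
A4 applies: 18 − 1 = 17.
A5 applies: 17 − 1 = 16.
Final offense level: 16.
Criminal history: 7 prior points → Category 2 (5-9).
Level 16 falls in the 14-16 band.
Grid: Level 14-16 × Category 2 = 1890-2040 days.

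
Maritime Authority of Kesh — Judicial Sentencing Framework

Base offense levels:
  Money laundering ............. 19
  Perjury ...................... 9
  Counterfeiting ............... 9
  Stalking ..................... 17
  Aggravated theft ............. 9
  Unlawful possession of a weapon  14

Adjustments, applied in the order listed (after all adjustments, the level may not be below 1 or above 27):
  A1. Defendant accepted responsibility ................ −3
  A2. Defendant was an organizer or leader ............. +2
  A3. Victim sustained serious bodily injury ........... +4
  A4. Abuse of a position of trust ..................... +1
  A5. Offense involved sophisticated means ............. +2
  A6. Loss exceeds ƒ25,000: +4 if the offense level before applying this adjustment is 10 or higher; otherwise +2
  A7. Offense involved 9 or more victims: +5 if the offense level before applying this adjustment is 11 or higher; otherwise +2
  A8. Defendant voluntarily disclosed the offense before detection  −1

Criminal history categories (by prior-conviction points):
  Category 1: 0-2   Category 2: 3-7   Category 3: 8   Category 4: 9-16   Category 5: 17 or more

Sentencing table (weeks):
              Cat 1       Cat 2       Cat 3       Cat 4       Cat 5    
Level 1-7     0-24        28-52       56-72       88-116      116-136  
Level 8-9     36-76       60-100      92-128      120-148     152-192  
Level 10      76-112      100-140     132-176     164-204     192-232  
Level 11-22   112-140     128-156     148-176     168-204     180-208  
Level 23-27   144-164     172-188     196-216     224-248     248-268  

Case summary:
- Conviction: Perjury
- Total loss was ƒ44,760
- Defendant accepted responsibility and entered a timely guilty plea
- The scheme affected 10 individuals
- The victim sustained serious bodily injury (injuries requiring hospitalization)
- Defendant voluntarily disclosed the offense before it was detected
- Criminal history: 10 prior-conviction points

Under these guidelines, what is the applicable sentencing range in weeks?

168-204 weeks

Base offense level for perjury: 9.
A1 applies: 9 − 3 = 6.
A3 applies: 6 + 4 = 10.
A4 does not apply.
A5 does not apply.
A6 applies (level before this adjustment is 10 ≥ 10, so +4): 10 + 4 = 14.
A7 applies (level before this adjustment is 14 ≥ 11, so +5): 14 + 5 = 19.
A8 applies: 19 − 1 = 18.
Final offense level: 18.
Criminal history: 10 prior points → Category 4 (9-16).
Level 18 falls in the 11-22 band.
Grid: Level 11-22 × Category 4 = 168-204 weeks.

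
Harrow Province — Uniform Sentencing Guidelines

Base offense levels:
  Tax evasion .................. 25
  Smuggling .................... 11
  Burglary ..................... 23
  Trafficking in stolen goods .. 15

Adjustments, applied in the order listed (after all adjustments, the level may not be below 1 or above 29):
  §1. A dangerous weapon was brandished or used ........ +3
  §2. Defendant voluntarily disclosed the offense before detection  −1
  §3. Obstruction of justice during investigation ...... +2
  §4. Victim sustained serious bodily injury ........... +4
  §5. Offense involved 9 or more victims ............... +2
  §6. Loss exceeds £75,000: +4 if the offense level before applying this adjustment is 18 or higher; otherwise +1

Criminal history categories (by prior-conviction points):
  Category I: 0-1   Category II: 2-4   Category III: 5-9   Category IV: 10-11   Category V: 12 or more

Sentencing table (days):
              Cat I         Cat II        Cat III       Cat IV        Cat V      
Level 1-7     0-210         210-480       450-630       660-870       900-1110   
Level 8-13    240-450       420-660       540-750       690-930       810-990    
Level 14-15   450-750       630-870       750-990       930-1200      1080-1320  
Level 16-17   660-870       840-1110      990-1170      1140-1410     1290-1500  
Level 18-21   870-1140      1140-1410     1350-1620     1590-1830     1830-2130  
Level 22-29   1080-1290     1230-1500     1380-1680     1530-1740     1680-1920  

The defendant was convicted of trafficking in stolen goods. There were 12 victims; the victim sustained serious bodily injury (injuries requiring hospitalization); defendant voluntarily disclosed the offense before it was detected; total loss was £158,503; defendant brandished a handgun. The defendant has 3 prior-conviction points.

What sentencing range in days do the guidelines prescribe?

Base offense level for trafficking in stolen goods: 15.
§1 applies: 15 + 3 = 18.
§2 applies: 18 − 1 = 17.
§4 applies: 17 + 4 = 21.
§5 applies: 21 + 2 = 23.
§6 applies (level before this adjustment is 23 ≥ 18, so +4): 23 + 4 = 27.
Final offense level: 27.
Criminal history: 3 prior points → Category II (2-4).
Level 27 falls in the 22-29 band.
Grid: Level 22-29 × Category II = 1230-1500 days.

1230-1500 days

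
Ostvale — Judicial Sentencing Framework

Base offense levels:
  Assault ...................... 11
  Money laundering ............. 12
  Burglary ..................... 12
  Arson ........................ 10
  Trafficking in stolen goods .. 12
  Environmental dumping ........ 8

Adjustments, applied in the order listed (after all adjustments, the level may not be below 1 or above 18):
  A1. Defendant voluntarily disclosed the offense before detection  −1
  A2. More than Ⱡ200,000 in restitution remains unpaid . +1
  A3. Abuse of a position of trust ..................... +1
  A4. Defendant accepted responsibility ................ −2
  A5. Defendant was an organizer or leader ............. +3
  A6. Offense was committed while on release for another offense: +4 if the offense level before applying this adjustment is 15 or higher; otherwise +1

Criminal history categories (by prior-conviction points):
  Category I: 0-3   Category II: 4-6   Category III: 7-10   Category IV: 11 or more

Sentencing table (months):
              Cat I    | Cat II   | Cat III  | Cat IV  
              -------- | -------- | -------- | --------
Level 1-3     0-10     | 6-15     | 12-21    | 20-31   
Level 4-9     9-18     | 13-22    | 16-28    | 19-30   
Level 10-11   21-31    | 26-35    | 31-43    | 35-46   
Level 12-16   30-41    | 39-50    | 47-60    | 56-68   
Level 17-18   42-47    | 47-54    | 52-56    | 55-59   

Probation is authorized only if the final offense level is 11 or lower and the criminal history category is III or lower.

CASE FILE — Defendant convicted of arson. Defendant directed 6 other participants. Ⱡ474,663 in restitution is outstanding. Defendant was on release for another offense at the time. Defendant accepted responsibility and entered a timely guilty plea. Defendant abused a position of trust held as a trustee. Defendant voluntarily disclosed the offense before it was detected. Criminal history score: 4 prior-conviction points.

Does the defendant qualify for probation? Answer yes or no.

No

Base offense level for arson: 10.
A1 applies: 10 − 1 = 9.
A2 applies: 9 + 1 = 10.
A3 applies: 10 + 1 = 11.
A4 applies: 11 − 2 = 9.
A5 applies: 9 + 3 = 12.
A6 applies (level before this adjustment is 12 < 15, so +1): 12 + 1 = 13.
Final offense level: 13.
Criminal history: 4 prior points → Category II (4-6).
Level 13 falls in the 12-16 band.
Grid: Level 12-16 × Category II = 39-50 months.
Probation check: level 13 > 11 and category II ≤ III → not eligible.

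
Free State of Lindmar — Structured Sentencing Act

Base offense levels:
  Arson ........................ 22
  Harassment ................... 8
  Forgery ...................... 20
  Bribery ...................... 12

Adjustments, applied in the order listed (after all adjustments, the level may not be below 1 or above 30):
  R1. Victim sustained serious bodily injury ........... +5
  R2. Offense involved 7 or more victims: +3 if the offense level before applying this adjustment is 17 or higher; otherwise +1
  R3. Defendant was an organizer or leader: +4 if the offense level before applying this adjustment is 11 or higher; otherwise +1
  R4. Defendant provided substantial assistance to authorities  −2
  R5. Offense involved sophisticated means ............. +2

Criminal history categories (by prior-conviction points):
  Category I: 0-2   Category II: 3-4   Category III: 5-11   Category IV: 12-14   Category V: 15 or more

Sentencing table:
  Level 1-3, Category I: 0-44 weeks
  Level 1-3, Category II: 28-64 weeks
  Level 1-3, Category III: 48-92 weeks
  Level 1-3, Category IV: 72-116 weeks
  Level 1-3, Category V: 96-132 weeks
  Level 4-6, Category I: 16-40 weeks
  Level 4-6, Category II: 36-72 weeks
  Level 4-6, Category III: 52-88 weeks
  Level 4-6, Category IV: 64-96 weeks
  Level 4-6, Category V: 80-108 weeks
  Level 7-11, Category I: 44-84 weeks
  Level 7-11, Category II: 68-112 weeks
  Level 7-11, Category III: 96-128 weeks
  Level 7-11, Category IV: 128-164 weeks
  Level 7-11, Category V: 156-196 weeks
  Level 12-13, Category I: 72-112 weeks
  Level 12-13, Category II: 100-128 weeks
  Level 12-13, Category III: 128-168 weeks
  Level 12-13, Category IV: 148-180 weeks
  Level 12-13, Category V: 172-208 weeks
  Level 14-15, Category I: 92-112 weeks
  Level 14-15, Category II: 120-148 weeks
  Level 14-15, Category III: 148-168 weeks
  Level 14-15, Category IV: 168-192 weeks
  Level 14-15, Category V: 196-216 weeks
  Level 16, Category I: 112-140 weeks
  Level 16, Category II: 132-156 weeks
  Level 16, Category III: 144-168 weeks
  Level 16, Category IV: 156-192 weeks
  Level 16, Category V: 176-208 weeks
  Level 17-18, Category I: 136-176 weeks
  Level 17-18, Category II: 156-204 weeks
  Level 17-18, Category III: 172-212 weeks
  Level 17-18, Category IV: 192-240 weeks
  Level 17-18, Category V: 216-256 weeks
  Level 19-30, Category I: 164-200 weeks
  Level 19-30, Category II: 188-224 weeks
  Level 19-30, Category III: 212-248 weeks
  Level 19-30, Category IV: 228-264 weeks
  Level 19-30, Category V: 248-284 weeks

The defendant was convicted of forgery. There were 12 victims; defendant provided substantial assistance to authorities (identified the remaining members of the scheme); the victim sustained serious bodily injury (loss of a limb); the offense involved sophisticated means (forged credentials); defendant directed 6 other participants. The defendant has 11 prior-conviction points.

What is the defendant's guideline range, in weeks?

212-248 weeks

Base offense level for forgery: 20.
R1 applies: 20 + 5 = 25.
R2 applies (level before this adjustment is 25 ≥ 17, so +3): 25 + 3 = 28.
R3 applies (level before this adjustment is 28 ≥ 11, so +4): 28 + 4 = 32.
R4 applies: 32 − 2 = 30.
R5 applies: 30 + 2 = 32.
Level 32 exceeds the maximum of 30; capped at 30.
Final offense level: 30.
Criminal history: 11 prior points → Category III (5-11).
Level 30 falls in the 19-30 band.
Grid: Level 19-30 × Category III = 212-248 weeks.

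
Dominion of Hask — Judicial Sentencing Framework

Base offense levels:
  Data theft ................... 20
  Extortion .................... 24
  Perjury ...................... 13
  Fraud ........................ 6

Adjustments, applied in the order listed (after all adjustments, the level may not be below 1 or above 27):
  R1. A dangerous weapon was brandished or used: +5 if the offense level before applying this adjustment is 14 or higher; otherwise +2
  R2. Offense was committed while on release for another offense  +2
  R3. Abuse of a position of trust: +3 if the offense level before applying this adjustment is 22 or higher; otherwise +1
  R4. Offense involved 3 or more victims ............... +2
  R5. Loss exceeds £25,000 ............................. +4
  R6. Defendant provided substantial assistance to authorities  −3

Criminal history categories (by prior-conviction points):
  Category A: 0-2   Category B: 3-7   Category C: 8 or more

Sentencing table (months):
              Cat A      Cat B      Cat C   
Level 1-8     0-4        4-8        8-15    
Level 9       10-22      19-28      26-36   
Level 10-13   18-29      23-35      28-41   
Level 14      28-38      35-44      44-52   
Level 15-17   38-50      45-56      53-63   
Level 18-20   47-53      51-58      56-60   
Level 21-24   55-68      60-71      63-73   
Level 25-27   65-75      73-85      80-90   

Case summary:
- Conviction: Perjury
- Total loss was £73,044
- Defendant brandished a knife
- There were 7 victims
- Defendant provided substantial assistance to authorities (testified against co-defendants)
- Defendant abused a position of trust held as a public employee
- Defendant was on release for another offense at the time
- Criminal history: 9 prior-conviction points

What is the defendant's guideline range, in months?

63-73 months

Base offense level for perjury: 13.
R1 applies (level before this adjustment is 13 < 14, so +2): 13 + 2 = 15.
R2 applies: 15 + 2 = 17.
R3 applies (level before this adjustment is 17 < 22, so +1): 17 + 1 = 18.
R4 applies: 18 + 2 = 20.
R5 applies: 20 + 4 = 24.
R6 applies: 24 − 3 = 21.
Final offense level: 21.
Criminal history: 9 prior points → Category C (8+).
Level 21 falls in the 21-24 band.
Grid: Level 21-24 × Category C = 63-73 months.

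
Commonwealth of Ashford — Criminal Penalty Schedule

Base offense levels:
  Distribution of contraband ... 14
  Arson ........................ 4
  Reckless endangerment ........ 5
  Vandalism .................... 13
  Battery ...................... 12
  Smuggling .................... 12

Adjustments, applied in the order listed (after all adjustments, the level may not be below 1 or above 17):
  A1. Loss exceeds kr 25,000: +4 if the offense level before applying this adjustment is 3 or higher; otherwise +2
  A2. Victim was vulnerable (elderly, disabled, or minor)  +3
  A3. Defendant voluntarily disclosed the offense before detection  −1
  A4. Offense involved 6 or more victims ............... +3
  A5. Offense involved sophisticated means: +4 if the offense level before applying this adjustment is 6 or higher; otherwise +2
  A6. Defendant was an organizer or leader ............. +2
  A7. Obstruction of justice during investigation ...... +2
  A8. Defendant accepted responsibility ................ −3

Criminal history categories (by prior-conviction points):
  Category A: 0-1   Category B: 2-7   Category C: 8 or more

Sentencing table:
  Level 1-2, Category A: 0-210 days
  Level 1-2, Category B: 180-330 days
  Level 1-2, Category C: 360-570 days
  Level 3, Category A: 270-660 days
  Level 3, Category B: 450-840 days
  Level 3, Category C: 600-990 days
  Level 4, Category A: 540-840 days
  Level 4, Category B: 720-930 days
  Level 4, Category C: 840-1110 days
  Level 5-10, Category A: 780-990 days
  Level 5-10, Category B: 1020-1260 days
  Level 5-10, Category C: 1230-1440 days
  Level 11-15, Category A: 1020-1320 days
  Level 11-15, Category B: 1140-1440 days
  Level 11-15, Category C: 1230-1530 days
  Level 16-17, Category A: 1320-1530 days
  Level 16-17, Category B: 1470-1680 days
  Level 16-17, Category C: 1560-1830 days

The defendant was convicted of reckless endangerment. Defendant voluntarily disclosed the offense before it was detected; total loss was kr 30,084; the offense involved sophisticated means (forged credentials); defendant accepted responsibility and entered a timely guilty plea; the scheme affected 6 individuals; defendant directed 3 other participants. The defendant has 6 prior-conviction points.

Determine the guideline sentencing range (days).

Base offense level for reckless endangerment: 5.
A1 applies (level before this adjustment is 5 ≥ 3, so +4): 5 + 4 = 9.
A2 does not apply.
A3 applies: 9 − 1 = 8.
A4 applies: 8 + 3 = 11.
A5 applies (level before this adjustment is 11 ≥ 6, so +4): 11 + 4 = 15.
A6 applies: 15 + 2 = 17.
A7 does not apply.
A8 applies: 17 − 3 = 14.
Final offense level: 14.
Criminal history: 6 prior points → Category B (2-7).
Level 14 falls in the 11-15 band.
Grid: Level 11-15 × Category B = 1140-1440 days.

1140-1440 days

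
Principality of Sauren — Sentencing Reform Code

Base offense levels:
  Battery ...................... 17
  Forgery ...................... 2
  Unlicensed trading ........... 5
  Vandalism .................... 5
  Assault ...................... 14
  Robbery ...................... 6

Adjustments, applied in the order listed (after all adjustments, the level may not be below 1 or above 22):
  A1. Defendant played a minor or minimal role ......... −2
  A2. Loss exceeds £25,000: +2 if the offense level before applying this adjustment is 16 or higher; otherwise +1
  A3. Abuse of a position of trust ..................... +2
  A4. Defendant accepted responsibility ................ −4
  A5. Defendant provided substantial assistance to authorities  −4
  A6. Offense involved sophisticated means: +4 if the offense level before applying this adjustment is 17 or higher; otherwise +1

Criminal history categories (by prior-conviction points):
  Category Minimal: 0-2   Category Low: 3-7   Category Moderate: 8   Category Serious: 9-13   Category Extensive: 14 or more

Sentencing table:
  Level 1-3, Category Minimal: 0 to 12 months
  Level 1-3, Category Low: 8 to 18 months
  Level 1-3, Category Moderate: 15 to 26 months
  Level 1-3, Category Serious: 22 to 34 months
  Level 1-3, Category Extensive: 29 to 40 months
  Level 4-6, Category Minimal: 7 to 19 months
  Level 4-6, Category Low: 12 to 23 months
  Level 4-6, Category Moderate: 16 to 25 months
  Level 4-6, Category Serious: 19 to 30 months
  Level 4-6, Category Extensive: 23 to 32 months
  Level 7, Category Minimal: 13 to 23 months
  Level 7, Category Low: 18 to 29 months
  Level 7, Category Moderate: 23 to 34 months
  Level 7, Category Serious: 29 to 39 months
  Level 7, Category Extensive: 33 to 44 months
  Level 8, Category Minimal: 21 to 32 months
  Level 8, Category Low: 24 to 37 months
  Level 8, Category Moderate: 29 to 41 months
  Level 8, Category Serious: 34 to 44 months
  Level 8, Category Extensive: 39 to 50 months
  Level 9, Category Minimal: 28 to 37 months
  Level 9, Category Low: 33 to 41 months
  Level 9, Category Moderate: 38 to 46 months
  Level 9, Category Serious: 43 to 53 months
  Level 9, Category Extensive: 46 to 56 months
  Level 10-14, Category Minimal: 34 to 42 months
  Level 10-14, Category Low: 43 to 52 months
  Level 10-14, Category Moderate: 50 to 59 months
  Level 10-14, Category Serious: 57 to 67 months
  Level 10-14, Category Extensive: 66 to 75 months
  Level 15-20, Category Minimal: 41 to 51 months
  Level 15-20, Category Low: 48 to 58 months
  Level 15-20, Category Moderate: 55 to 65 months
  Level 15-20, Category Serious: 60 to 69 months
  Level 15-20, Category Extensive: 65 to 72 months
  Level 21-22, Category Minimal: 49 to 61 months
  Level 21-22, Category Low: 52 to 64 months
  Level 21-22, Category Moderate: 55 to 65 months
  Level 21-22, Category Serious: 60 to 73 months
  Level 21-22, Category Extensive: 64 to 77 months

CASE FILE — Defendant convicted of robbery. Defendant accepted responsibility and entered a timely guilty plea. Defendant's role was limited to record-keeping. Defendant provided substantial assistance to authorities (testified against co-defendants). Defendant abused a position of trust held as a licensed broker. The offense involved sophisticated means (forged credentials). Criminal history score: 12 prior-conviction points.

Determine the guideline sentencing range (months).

22-34 months

Base offense level for robbery: 6.
A1 applies: 6 − 2 = 4.
A3 applies: 4 + 2 = 6.
A4 applies: 6 − 4 = 2.
A5 applies: 2 − 4 = -2.
A6 applies (level before this adjustment is -2 < 17, so +1): -2 + 1 = -1.
Level -1 is below the minimum of 1; floored at 1.
Final offense level: 1.
Criminal history: 12 prior points → Category Serious (9-13).
Level 1 falls in the 1-3 band.
Grid: Level 1-3 × Category Serious = 22-34 months.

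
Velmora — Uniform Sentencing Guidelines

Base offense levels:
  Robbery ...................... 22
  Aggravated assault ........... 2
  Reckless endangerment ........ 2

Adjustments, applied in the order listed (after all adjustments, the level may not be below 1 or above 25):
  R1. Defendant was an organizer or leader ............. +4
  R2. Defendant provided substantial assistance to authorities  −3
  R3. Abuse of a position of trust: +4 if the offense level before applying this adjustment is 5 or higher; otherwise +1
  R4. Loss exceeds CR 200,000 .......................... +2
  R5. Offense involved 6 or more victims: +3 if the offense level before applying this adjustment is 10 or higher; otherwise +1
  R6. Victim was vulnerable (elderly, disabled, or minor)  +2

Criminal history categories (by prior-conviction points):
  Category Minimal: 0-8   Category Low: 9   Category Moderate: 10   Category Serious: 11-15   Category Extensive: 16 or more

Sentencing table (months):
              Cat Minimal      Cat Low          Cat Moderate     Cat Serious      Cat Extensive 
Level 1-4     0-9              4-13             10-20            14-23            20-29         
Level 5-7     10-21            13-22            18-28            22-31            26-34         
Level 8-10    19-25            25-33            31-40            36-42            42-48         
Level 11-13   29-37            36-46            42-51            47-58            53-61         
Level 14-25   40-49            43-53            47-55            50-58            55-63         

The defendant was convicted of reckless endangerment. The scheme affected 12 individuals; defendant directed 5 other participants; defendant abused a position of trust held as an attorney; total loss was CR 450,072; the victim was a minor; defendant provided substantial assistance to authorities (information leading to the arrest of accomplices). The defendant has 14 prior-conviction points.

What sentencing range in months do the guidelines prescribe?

Base offense level for reckless endangerment: 2.
R1 applies: 2 + 4 = 6.
R2 applies: 6 − 3 = 3.
R3 applies (level before this adjustment is 3 < 5, so +1): 3 + 1 = 4.
R4 applies: 4 + 2 = 6.
R5 applies (level before this adjustment is 6 < 10, so +1): 6 + 1 = 7.
R6 applies: 7 + 2 = 9.
Final offense level: 9.
Criminal history: 14 prior points → Category Serious (11-15).
Level 9 falls in the 8-10 band.
Grid: Level 8-10 × Category Serious = 36-42 months.

36-42 months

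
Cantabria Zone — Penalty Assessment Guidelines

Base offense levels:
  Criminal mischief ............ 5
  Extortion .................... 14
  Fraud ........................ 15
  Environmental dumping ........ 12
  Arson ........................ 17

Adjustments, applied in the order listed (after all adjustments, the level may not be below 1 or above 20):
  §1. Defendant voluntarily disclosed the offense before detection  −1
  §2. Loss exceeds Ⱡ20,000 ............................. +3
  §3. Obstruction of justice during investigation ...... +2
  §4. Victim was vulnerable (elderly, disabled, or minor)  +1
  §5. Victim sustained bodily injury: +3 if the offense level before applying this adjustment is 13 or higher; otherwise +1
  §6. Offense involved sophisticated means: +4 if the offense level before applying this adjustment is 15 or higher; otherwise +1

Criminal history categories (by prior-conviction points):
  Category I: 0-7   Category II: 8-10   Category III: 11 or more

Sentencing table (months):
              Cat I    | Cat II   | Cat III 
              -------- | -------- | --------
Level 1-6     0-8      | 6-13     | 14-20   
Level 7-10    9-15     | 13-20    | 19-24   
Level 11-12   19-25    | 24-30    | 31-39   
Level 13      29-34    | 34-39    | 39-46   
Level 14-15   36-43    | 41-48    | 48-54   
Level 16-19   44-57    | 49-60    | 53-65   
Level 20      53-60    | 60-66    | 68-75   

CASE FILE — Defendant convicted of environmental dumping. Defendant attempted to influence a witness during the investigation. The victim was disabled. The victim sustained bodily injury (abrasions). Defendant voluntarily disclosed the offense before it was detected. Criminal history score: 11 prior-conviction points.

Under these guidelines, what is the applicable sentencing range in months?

53-65 months

Base offense level for environmental dumping: 12.
§1 applies: 12 − 1 = 11.
§3 applies: 11 + 2 = 13.
§4 applies: 13 + 1 = 14.
§5 applies (level before this adjustment is 14 ≥ 13, so +3): 14 + 3 = 17.
Final offense level: 17.
Criminal history: 11 prior points → Category III (11+).
Level 17 falls in the 16-19 band.
Grid: Level 16-19 × Category III = 53-65 months.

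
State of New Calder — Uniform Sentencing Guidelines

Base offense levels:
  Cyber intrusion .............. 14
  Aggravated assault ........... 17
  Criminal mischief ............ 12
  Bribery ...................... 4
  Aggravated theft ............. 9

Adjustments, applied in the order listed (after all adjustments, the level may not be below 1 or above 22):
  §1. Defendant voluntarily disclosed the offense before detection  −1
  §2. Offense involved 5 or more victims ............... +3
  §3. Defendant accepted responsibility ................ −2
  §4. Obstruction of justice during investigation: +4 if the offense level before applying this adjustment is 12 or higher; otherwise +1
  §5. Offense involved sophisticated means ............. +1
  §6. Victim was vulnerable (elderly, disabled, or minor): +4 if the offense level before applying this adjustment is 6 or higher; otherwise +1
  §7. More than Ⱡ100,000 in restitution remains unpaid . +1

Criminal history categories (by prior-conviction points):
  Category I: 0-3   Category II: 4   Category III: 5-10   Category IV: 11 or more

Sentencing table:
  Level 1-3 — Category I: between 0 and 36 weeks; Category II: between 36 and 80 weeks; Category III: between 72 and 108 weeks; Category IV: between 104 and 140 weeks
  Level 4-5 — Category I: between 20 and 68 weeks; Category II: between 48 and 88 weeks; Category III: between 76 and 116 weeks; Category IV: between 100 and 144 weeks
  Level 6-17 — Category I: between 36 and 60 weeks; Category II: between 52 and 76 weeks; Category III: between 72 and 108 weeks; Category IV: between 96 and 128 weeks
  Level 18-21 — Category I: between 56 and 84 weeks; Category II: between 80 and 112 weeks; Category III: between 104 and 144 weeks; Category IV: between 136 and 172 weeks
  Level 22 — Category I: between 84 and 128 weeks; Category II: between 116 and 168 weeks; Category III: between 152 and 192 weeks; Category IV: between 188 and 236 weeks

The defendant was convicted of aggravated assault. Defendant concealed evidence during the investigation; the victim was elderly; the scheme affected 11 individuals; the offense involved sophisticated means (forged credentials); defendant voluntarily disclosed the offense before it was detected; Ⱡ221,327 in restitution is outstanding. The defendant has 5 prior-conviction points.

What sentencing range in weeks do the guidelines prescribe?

Base offense level for aggravated assault: 17.
§1 applies: 17 − 1 = 16.
§2 applies: 16 + 3 = 19.
§4 applies (level before this adjustment is 19 ≥ 12, so +4): 19 + 4 = 23.
§5 applies: 23 + 1 = 24.
§6 applies (level before this adjustment is 24 ≥ 6, so +4): 24 + 4 = 28.
§7 applies: 28 + 1 = 29.
Level 29 exceeds the maximum of 22; capped at 22.
Final offense level: 22.
Criminal history: 5 prior points → Category III (5-10).
Level 22 falls in the 22 band.
Grid: Level 22 × Category III = 152-192 weeks.

152-192 weeks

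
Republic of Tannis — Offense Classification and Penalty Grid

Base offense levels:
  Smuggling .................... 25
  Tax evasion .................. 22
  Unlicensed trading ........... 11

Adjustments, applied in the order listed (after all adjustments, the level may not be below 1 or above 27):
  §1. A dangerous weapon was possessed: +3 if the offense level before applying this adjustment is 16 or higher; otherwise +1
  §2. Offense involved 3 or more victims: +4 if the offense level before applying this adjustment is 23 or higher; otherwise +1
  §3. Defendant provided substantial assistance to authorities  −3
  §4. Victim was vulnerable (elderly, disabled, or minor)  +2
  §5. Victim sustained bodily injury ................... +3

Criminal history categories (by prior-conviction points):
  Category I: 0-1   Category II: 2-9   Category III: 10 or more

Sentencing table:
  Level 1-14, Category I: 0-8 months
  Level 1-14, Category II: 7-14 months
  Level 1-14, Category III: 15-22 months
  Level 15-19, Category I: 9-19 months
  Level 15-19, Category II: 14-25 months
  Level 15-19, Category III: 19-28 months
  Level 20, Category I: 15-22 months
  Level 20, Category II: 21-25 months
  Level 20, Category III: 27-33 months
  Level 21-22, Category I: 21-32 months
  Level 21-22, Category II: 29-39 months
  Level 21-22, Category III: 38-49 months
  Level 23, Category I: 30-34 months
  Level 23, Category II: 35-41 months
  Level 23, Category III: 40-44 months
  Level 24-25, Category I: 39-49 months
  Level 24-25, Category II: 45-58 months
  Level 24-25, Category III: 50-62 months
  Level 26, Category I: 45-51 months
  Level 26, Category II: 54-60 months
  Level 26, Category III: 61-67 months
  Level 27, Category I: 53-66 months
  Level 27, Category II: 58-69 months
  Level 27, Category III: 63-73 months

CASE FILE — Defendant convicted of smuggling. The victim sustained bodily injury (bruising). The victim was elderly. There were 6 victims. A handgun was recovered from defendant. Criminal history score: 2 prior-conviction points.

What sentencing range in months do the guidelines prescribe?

Base offense level for smuggling: 25.
§1 applies (level before this adjustment is 25 ≥ 16, so +3): 25 + 3 = 28.
§2 applies (level before this adjustment is 28 ≥ 23, so +4): 28 + 4 = 32.
§3 does not apply.
§4 applies: 32 + 2 = 34.
§5 applies: 34 + 3 = 37.
Level 37 exceeds the maximum of 27; capped at 27.
Final offense level: 27.
Criminal history: 2 prior points → Category II (2-9).
Level 27 falls in the 27 band.
Grid: Level 27 × Category II = 58-69 months.

58-69 months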